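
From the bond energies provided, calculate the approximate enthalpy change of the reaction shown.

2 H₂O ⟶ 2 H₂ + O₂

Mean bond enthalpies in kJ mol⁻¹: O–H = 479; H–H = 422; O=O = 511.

ΔH ≈ +561 kJ

Bonds broken (reactants):
  O–H: 4 × 479 = 1916
  Σ(broken) = 1916 kJ
Bonds formed (products):
  H–H: 2 × 422 = 844
  O=O: 1 × 511 = 511
  Σ(formed) = 1355 kJ
ΔH = Σ(broken) − Σ(formed) = 1916 − 1355 = +561 kJ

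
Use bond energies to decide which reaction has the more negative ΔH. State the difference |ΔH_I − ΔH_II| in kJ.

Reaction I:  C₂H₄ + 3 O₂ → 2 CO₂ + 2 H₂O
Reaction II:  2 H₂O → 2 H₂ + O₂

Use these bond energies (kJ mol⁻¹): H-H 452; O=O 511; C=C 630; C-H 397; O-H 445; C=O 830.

Reaction I, by 1714 kJ

Reaction I:
  Bonds broken (reactants):
    C-H: 4 × 397 = 1588
    C=C: 1 × 630 = 630
    O=O: 3 × 511 = 1533
    Σ(broken) = 3751 kJ
  Bonds formed (products):
    C=O: 4 × 830 = 3320
    O-H: 4 × 445 = 1780
    Σ(formed) = 5100 kJ
  ΔH_I = 3751 − 5100 = −1349 kJ
Reaction II:
  Bonds broken (reactants):
    O-H: 4 × 445 = 1780
    Σ(broken) = 1780 kJ
  Bonds formed (products):
    H-H: 2 × 452 = 904
    O=O: 1 × 511 = 511
    Σ(formed) = 1415 kJ
  ΔH_II = 1780 − 1415 = +365 kJ
ΔH_I − ΔH_II = −1714 kJ, so reaction I has the more negative ΔH; |ΔH_I − ΔH_II| = 1714 kJ.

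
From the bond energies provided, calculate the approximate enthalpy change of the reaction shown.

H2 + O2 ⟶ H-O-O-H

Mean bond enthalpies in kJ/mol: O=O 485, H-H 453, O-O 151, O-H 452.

ΔH ≈ −117 kJ

Bonds broken (reactants):
  H-H: 1 × 453 = 453
  O=O: 1 × 485 = 485
  Σ(broken) = 938 kJ
Bonds formed (products):
  O-H: 2 × 452 = 904
  O-O: 1 × 151 = 151
  Σ(formed) = 1055 kJ
ΔH = Σ(broken) − Σ(formed) = 938 − 1055 = −117 kJ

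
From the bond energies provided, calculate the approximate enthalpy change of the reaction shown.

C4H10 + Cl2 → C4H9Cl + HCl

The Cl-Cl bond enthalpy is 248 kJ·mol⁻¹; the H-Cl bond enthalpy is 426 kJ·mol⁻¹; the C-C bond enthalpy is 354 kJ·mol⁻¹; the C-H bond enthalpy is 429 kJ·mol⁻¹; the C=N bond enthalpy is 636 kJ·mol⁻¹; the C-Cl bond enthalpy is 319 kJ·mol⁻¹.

ΔH ≈ −68 kJ

Bonds broken (reactants):
  C-C: 3 × 354 = 1062
  C-H: 10 × 429 = 4290
  Cl-Cl: 1 × 248 = 248
  Σ(broken) = 5600 kJ
Bonds formed (products):
  C-C: 3 × 354 = 1062
  C-Cl: 1 × 319 = 319
  C-H: 9 × 429 = 3861
  H-Cl: 1 × 426 = 426
  Σ(formed) = 5668 kJ
ΔH = Σ(broken) − Σ(formed) = 5600 − 5668 = −68 kJ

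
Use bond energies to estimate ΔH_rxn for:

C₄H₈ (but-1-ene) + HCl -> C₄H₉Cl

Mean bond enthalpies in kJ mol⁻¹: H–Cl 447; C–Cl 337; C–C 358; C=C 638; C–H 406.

ΔH ≈ −16 kJ

Bonds broken (reactants):
  C–C: 2 × 358 = 716
  C–H: 8 × 406 = 3248
  C=C: 1 × 638 = 638
  H–Cl: 1 × 447 = 447
  Σ(broken) = 5049 kJ
Bonds formed (products):
  C–C: 3 × 358 = 1074
  C–Cl: 1 × 337 = 337
  C–H: 9 × 406 = 3654
  Σ(formed) = 5065 kJ
ΔH = Σ(broken) − Σ(formed) = 5049 − 5065 = −16 kJ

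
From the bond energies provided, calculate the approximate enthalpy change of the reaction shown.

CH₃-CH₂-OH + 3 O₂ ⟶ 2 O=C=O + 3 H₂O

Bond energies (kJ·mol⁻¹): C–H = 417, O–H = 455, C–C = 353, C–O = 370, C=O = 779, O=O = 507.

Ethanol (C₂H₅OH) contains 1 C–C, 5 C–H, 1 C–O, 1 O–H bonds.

Bonds broken (reactants):
  C–C: 1 × 353 = 353
  C–H: 5 × 417 = 2085
  C–O: 1 × 370 = 370
  O–H: 1 × 455 = 455
  O=O: 3 × 507 = 1521
  Σ(broken) = 4784 kJ
Bonds formed (products):
  C=O: 4 × 779 = 3116
  O–H: 6 × 455 = 2730
  Σ(formed) = 5846 kJ
ΔH = Σ(broken) − Σ(formed) = 4784 − 5846 = −1062 kJ

ΔH ≈ −1062 kJ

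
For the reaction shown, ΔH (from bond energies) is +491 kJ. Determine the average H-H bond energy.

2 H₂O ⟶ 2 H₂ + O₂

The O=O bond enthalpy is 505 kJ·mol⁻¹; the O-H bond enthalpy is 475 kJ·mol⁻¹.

D(H-H) ≈ 452 kJ/mol

Let D be the H-H bond energy.
Σ(broken) = 4×475 = 1900
Σ(formed) = 2×D + 1×505 = 505 + 2D
ΔH = Σ(broken) − Σ(formed) = (1900) − (505 + 2D) = +1395 − 2D
Setting this equal to +491 kJ gives 2D = 904, so D = 452 kJ/mol.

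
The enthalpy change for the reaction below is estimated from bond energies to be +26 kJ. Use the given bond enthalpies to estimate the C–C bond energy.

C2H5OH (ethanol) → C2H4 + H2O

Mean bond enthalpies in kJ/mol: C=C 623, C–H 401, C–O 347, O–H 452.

Let D be the C–C bond energy.
Σ(broken) = 1×D + 5×401 + 1×347 + 1×452 = 2804 + D
Σ(formed) = 4×401 + 1×623 + 2×452 = 3131
ΔH = Σ(broken) − Σ(formed) = (2804 + D) − (3131) = −327 + D
Setting this equal to +26 kJ gives D = 353 kJ/mol.

D(C–C) ≈ 353 kJ/mol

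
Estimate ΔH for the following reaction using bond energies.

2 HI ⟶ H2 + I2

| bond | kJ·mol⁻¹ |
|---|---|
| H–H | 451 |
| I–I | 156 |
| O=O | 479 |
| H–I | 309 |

Bonds broken (reactants):
  H–I: 2 × 309 = 618
  Σ(broken) = 618 kJ
Bonds formed (products):
  H–H: 1 × 451 = 451
  I–I: 1 × 156 = 156
  Σ(formed) = 607 kJ
ΔH = Σ(broken) − Σ(formed) = 618 − 607 = +11 kJ

ΔH ≈ +11 kJ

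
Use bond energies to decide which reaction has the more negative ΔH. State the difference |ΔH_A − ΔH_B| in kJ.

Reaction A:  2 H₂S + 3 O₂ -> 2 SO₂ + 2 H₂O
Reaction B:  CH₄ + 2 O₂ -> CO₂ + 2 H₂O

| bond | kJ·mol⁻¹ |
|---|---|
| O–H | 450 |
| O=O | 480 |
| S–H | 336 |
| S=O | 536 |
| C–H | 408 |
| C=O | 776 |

Reaction A:
  Bonds broken (reactants):
    O=O: 3 × 480 = 1440
    S–H: 4 × 336 = 1344
    Σ(broken) = 2784 kJ
  Bonds formed (products):
    O–H: 4 × 450 = 1800
    S=O: 4 × 536 = 2144
    Σ(formed) = 3944 kJ
  ΔH_A = 2784 − 3944 = −1160 kJ
Reaction B:
  Bonds broken (reactants):
    C–H: 4 × 408 = 1632
    O=O: 2 × 480 = 960
    Σ(broken) = 2592 kJ
  Bonds formed (products):
    C=O: 2 × 776 = 1552
    O–H: 4 × 450 = 1800
    Σ(formed) = 3352 kJ
  ΔH_B = 2592 − 3352 = −760 kJ
ΔH_A − ΔH_B = −400 kJ, so reaction A has the more negative ΔH; |ΔH_A − ΔH_B| = 400 kJ.

Reaction A, by 400 kJ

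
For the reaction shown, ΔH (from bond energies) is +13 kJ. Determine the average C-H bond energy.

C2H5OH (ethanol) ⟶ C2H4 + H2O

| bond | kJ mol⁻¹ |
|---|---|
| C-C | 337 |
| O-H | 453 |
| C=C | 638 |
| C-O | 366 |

D(C-H) ≈ 401 kJ/mol

Let D be the C-H bond energy.
Σ(broken) = 1×337 + 5×D + 1×366 + 1×453 = 1156 + 5D
Σ(formed) = 4×D + 1×638 + 2×453 = 1544 + 4D
ΔH = Σ(broken) − Σ(formed) = (1156 + 5D) − (1544 + 4D) = −388 + D
Setting this equal to +13 kJ gives D = 401 kJ/mol.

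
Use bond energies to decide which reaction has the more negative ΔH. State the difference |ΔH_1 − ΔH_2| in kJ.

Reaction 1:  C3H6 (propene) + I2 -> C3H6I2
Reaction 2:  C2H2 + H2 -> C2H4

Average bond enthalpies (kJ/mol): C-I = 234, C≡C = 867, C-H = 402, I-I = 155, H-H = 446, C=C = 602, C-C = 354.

Reaction 1:
  Bonds broken (reactants):
    C-C: 1 × 354 = 354
    C-H: 6 × 402 = 2412
    C=C: 1 × 602 = 602
    I-I: 1 × 155 = 155
    Σ(broken) = 3523 kJ
  Bonds formed (products):
    C-C: 2 × 354 = 708
    C-H: 6 × 402 = 2412
    C-I: 2 × 234 = 468
    Σ(formed) = 3588 kJ
  ΔH_1 = 3523 − 3588 = −65 kJ
Reaction 2:
  Bonds broken (reactants):
    C≡C: 1 × 867 = 867
    C-H: 2 × 402 = 804
    H-H: 1 × 446 = 446
    Σ(broken) = 2117 kJ
  Bonds formed (products):
    C-H: 4 × 402 = 1608
    C=C: 1 × 602 = 602
    Σ(formed) = 2210 kJ
  ΔH_2 = 2117 − 2210 = −93 kJ
ΔH_1 − ΔH_2 = +28 kJ, so reaction 2 has the more negative ΔH; |ΔH_1 − ΔH_2| = 28 kJ.

Reaction 2, by 28 kJ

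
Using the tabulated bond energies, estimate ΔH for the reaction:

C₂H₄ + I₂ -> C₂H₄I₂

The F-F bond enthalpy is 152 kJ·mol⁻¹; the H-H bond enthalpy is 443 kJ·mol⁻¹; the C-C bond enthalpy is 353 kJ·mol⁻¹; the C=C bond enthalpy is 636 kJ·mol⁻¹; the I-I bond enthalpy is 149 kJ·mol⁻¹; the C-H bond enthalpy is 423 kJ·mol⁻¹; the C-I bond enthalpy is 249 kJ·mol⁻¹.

ΔH ≈ −66 kJ

Bonds broken (reactants):
  C-H: 4 × 423 = 1692
  C=C: 1 × 636 = 636
  I-I: 1 × 149 = 149
  Σ(broken) = 2477 kJ
Bonds formed (products):
  C-C: 1 × 353 = 353
  C-H: 4 × 423 = 1692
  C-I: 2 × 249 = 498
  Σ(formed) = 2543 kJ
ΔH = Σ(broken) − Σ(formed) = 2477 − 2543 = −66 kJ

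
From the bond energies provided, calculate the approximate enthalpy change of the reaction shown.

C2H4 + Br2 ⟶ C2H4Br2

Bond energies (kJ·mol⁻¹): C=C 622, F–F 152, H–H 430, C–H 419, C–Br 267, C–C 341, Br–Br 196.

Bonds broken (reactants):
  Br–Br: 1 × 196 = 196
  C–H: 4 × 419 = 1676
  C=C: 1 × 622 = 622
  Σ(broken) = 2494 kJ
Bonds formed (products):
  C–Br: 2 × 267 = 534
  C–C: 1 × 341 = 341
  C–H: 4 × 419 = 1676
  Σ(formed) = 2551 kJ
ΔH = Σ(broken) − Σ(formed) = 2494 − 2551 = −57 kJ

ΔH ≈ −57 kJ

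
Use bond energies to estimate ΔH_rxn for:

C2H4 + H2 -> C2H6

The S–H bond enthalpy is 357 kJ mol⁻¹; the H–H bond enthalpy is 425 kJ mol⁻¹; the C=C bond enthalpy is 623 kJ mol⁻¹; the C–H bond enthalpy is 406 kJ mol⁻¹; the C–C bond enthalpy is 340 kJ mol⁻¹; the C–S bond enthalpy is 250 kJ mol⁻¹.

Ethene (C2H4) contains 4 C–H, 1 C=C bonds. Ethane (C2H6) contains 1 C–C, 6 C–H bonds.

Bonds broken (reactants):
  C–H: 4 × 406 = 1624
  C=C: 1 × 623 = 623
  H–H: 1 × 425 = 425
  Σ(broken) = 2672 kJ
Bonds formed (products):
  C–C: 1 × 340 = 340
  C–H: 6 × 406 = 2436
  Σ(formed) = 2776 kJ
ΔH = Σ(broken) − Σ(formed) = 2672 − 2776 = −104 kJ

ΔH ≈ −104 kJ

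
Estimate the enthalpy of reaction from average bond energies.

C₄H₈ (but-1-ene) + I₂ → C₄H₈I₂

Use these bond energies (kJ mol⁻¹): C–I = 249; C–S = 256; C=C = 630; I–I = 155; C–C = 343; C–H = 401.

Bonds broken (reactants):
  C–C: 2 × 343 = 686
  C–H: 8 × 401 = 3208
  C=C: 1 × 630 = 630
  I–I: 1 × 155 = 155
  Σ(broken) = 4679 kJ
Bonds formed (products):
  C–C: 3 × 343 = 1029
  C–H: 8 × 401 = 3208
  C–I: 2 × 249 = 498
  Σ(formed) = 4735 kJ
ΔH = Σ(broken) − Σ(formed) = 4679 − 4735 = −56 kJ

ΔH ≈ −56 kJ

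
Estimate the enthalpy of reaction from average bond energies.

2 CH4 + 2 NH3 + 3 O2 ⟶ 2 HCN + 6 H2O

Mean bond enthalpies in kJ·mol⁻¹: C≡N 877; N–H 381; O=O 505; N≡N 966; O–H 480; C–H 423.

Bonds broken (reactants):
  C–H: 8 × 423 = 3384
  N–H: 6 × 381 = 2286
  O=O: 3 × 505 = 1515
  Σ(broken) = 7185 kJ
Bonds formed (products):
  C≡N: 2 × 877 = 1754
  C–H: 2 × 423 = 846
  O–H: 12 × 480 = 5760
  Σ(formed) = 8360 kJ
ΔH = Σ(broken) − Σ(formed) = 7185 − 8360 = −1175 kJ

ΔH ≈ −1175 kJ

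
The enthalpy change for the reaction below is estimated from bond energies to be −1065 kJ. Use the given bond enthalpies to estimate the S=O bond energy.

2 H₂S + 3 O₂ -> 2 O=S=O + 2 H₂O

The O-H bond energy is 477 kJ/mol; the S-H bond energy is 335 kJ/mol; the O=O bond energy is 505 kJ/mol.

Let D be the S=O bond energy.
Σ(broken) = 3×505 + 4×335 = 2855
Σ(formed) = 4×477 + 4×D = 1908 + 4D
ΔH = Σ(broken) − Σ(formed) = (2855) − (1908 + 4D) = +947 − 4D
Setting this equal to −1065 kJ gives 4D = 2012, so D = 503 kJ/mol.

D(S=O) ≈ 503 kJ/mol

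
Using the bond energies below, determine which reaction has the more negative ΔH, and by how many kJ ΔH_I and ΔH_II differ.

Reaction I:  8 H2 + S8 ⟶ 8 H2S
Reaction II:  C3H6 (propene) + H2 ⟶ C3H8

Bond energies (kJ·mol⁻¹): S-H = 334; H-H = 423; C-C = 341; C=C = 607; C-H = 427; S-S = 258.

Reaction I:
  Bonds broken (reactants):
    H-H: 8 × 423 = 3384
    S-S: 8 × 258 = 2064
    Σ(broken) = 5448 kJ
  Bonds formed (products):
    S-H: 16 × 334 = 5344
    Σ(formed) = 5344 kJ
  ΔH_I = 5448 − 5344 = +104 kJ
Reaction II:
  Bonds broken (reactants):
    C-C: 1 × 341 = 341
    C-H: 6 × 427 = 2562
    C=C: 1 × 607 = 607
    H-H: 1 × 423 = 423
    Σ(broken) = 3933 kJ
  Bonds formed (products):
    C-C: 2 × 341 = 682
    C-H: 8 × 427 = 3416
    Σ(formed) = 4098 kJ
  ΔH_II = 3933 − 4098 = −165 kJ
ΔH_I − ΔH_II = +269 kJ, so reaction II has the more negative ΔH; |ΔH_I − ΔH_II| = 269 kJ.

Reaction II, by 269 kJ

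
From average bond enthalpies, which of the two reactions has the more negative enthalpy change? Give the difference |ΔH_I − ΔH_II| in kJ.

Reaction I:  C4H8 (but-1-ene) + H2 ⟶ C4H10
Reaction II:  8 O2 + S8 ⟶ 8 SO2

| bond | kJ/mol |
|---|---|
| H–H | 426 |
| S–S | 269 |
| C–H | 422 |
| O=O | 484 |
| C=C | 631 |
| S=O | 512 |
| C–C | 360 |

Reaction II, by 2021 kJ

Reaction I:
  Bonds broken (reactants):
    C–C: 2 × 360 = 720
    C–H: 8 × 422 = 3376
    C=C: 1 × 631 = 631
    H–H: 1 × 426 = 426
    Σ(broken) = 5153 kJ
  Bonds formed (products):
    C–C: 3 × 360 = 1080
    C–H: 10 × 422 = 4220
    Σ(formed) = 5300 kJ
  ΔH_I = 5153 − 5300 = −147 kJ
Reaction II:
  Bonds broken (reactants):
    O=O: 8 × 484 = 3872
    S–S: 8 × 269 = 2152
    Σ(broken) = 6024 kJ
  Bonds formed (products):
    S=O: 16 × 512 = 8192
    Σ(formed) = 8192 kJ
  ΔH_II = 6024 − 8192 = −2168 kJ
ΔH_I − ΔH_II = +2021 kJ, so reaction II has the more negative ΔH; |ΔH_I − ΔH_II| = 2021 kJ.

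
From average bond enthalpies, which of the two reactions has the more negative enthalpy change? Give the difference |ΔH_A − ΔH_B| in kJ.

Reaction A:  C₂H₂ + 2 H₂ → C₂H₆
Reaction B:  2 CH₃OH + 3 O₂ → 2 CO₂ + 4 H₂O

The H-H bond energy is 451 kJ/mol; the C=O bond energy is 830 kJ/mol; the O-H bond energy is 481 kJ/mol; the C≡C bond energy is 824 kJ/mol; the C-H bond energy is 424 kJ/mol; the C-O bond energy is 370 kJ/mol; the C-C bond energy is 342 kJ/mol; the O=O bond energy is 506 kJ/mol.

Reaction B, by 1092 kJ

Reaction A:
  Bonds broken (reactants):
    C≡C: 1 × 824 = 824
    C-H: 2 × 424 = 848
    H-H: 2 × 451 = 902
    Σ(broken) = 2574 kJ
  Bonds formed (products):
    C-C: 1 × 342 = 342
    C-H: 6 × 424 = 2544
    Σ(formed) = 2886 kJ
  ΔH_A = 2574 − 2886 = −312 kJ
Reaction B:
  Bonds broken (reactants):
    C-H: 6 × 424 = 2544
    C-O: 2 × 370 = 740
    O-H: 2 × 481 = 962
    O=O: 3 × 506 = 1518
    Σ(broken) = 5764 kJ
  Bonds formed (products):
    C=O: 4 × 830 = 3320
    O-H: 8 × 481 = 3848
    Σ(formed) = 7168 kJ
  ΔH_B = 5764 − 7168 = −1404 kJ
ΔH_A − ΔH_B = +1092 kJ, so reaction B has the more negative ΔH; |ΔH_A − ΔH_B| = 1092 kJ.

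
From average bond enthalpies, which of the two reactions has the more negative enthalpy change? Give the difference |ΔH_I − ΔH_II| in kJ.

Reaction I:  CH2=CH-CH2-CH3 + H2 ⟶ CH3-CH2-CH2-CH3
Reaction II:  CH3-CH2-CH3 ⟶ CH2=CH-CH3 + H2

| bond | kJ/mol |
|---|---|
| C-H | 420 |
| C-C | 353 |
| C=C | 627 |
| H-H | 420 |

Reaction I, by 292 kJ

Reaction I:
  Bonds broken (reactants):
    C-C: 2 × 353 = 706
    C-H: 8 × 420 = 3360
    C=C: 1 × 627 = 627
    H-H: 1 × 420 = 420
    Σ(broken) = 5113 kJ
  Bonds formed (products):
    C-C: 3 × 353 = 1059
    C-H: 10 × 420 = 4200
    Σ(formed) = 5259 kJ
  ΔH_I = 5113 − 5259 = −146 kJ
Reaction II:
  Bonds broken (reactants):
    C-C: 2 × 353 = 706
    C-H: 8 × 420 = 3360
    Σ(broken) = 4066 kJ
  Bonds formed (products):
    C-C: 1 × 353 = 353
    C-H: 6 × 420 = 2520
    C=C: 1 × 627 = 627
    H-H: 1 × 420 = 420
    Σ(formed) = 3920 kJ
  ΔH_II = 4066 − 3920 = +146 kJ
ΔH_I − ΔH_II = −292 kJ, so reaction I has the more negative ΔH; |ΔH_I − ΔH_II| = 292 kJ.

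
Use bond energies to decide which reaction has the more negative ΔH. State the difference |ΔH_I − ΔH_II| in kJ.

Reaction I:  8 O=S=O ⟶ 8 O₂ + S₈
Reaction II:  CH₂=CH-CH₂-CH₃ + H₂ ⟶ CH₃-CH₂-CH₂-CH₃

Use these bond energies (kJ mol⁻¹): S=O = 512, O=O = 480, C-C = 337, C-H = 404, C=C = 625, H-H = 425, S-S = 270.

Reaction II, by 2287 kJ

Reaction I:
  Bonds broken (reactants):
    S=O: 16 × 512 = 8192
    Σ(broken) = 8192 kJ
  Bonds formed (products):
    O=O: 8 × 480 = 3840
    S-S: 8 × 270 = 2160
    Σ(formed) = 6000 kJ
  ΔH_I = 8192 − 6000 = +2192 kJ
Reaction II:
  Bonds broken (reactants):
    C-C: 2 × 337 = 674
    C-H: 8 × 404 = 3232
    C=C: 1 × 625 = 625
    H-H: 1 × 425 = 425
    Σ(broken) = 4956 kJ
  Bonds formed (products):
    C-C: 3 × 337 = 1011
    C-H: 10 × 404 = 4040
    Σ(formed) = 5051 kJ
  ΔH_II = 4956 − 5051 = −95 kJ
ΔH_I − ΔH_II = +2287 kJ, so reaction II has the more negative ΔH; |ΔH_I − ΔH_II| = 2287 kJ.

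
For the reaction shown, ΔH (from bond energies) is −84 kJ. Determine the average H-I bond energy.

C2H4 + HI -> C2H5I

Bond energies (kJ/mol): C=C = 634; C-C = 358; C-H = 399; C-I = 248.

Let D be the H-I bond energy.
Σ(broken) = 4×399 + 1×634 + 1×D = 2230 + D
Σ(formed) = 1×358 + 5×399 + 1×248 = 2601
ΔH = Σ(broken) − Σ(formed) = (2230 + D) − (2601) = −371 + D
Setting this equal to −84 kJ gives D = 287 kJ/mol.

D(H-I) ≈ 287 kJ/mol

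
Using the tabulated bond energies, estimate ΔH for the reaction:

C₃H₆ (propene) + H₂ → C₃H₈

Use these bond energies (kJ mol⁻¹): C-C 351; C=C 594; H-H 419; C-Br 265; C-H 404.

ΔH ≈ −146 kJ

Bonds broken (reactants):
  C-C: 1 × 351 = 351
  C-H: 6 × 404 = 2424
  C=C: 1 × 594 = 594
  H-H: 1 × 419 = 419
  Σ(broken) = 3788 kJ
Bonds formed (products):
  C-C: 2 × 351 = 702
  C-H: 8 × 404 = 3232
  Σ(formed) = 3934 kJ
ΔH = Σ(broken) − Σ(formed) = 3788 − 3934 = −146 kJ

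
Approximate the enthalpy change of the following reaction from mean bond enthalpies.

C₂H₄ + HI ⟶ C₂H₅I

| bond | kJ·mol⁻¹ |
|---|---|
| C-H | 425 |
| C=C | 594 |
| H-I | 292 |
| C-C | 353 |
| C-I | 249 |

Bonds broken (reactants):
  C-H: 4 × 425 = 1700
  C=C: 1 × 594 = 594
  H-I: 1 × 292 = 292
  Σ(broken) = 2586 kJ
Bonds formed (products):
  C-C: 1 × 353 = 353
  C-H: 5 × 425 = 2125
  C-I: 1 × 249 = 249
  Σ(formed) = 2727 kJ
ΔH = Σ(broken) − Σ(formed) = 2586 − 2727 = −141 kJ

ΔH ≈ −141 kJ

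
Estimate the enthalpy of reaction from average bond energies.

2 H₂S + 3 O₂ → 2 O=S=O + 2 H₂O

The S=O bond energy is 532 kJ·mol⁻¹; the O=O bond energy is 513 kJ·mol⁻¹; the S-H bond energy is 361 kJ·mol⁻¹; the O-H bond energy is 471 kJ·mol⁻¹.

Bonds broken (reactants):
  O=O: 3 × 513 = 1539
  S-H: 4 × 361 = 1444
  Σ(broken) = 2983 kJ
Bonds formed (products):
  O-H: 4 × 471 = 1884
  S=O: 4 × 532 = 2128
  Σ(formed) = 4012 kJ
ΔH = Σ(broken) − Σ(formed) = 2983 − 4012 = −1029 kJ

ΔH ≈ −1029 kJ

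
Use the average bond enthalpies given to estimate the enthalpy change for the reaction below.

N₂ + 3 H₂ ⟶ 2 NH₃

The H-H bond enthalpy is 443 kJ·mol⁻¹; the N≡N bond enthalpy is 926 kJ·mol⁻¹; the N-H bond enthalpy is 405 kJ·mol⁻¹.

ΔH ≈ −175 kJ

Bonds broken (reactants):
  H-H: 3 × 443 = 1329
  N≡N: 1 × 926 = 926
  Σ(broken) = 2255 kJ
Bonds formed (products):
  N-H: 6 × 405 = 2430
  Σ(formed) = 2430 kJ
ΔH = Σ(broken) − Σ(formed) = 2255 − 2430 = −175 kJ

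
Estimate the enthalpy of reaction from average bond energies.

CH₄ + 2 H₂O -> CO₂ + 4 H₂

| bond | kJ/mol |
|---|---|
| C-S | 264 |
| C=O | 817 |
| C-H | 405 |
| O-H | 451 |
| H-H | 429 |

Bonds broken (reactants):
  C-H: 4 × 405 = 1620
  O-H: 4 × 451 = 1804
  Σ(broken) = 3424 kJ
Bonds formed (products):
  C=O: 2 × 817 = 1634
  H-H: 4 × 429 = 1716
  Σ(formed) = 3350 kJ
ΔH = Σ(broken) − Σ(formed) = 3424 − 3350 = +74 kJ

ΔH ≈ +74 kJ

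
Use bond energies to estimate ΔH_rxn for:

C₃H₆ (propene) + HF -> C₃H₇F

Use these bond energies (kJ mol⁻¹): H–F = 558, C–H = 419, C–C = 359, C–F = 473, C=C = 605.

Bonds broken (reactants):
  C–C: 1 × 359 = 359
  C–H: 6 × 419 = 2514
  C=C: 1 × 605 = 605
  H–F: 1 × 558 = 558
  Σ(broken) = 4036 kJ
Bonds formed (products):
  C–C: 2 × 359 = 718
  C–F: 1 × 473 = 473
  C–H: 7 × 419 = 2933
  Σ(formed) = 4124 kJ
ΔH = Σ(broken) − Σ(formed) = 4036 − 4124 = −88 kJ

ΔH ≈ −88 kJ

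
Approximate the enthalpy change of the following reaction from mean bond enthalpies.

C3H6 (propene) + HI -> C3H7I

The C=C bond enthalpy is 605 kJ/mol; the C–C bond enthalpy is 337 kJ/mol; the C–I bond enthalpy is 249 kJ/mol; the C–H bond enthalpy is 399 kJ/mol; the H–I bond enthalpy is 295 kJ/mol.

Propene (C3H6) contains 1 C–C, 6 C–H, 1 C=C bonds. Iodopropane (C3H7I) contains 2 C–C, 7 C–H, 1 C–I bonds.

Bonds broken (reactants):
  C–C: 1 × 337 = 337
  C–H: 6 × 399 = 2394
  C=C: 1 × 605 = 605
  H–I: 1 × 295 = 295
  Σ(broken) = 3631 kJ
Bonds formed (products):
  C–C: 2 × 337 = 674
  C–H: 7 × 399 = 2793
  C–I: 1 × 249 = 249
  Σ(formed) = 3716 kJ
ΔH = Σ(broken) − Σ(formed) = 3631 − 3716 = −85 kJ

ΔH ≈ −85 kJ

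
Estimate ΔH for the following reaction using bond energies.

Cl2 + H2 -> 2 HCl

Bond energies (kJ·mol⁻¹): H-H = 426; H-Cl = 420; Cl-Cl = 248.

Bonds broken (reactants):
  Cl-Cl: 1 × 248 = 248
  H-H: 1 × 426 = 426
  Σ(broken) = 674 kJ
Bonds formed (products):
  H-Cl: 2 × 420 = 840
  Σ(formed) = 840 kJ
ΔH = Σ(broken) − Σ(formed) = 674 − 840 = −166 kJ

ΔH ≈ −166 kJ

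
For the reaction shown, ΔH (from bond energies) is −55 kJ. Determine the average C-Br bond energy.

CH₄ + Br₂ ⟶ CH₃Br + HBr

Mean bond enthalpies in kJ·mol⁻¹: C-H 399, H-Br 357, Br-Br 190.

Let D be the C-Br bond energy.
Σ(broken) = 1×190 + 4×399 = 1786
Σ(formed) = 1×D + 3×399 + 1×357 = 1554 + D
ΔH = Σ(broken) − Σ(formed) = (1786) − (1554 + D) = +232 − D
Setting this equal to −55 kJ gives D = 287 kJ/mol.

D(C-Br) ≈ 287 kJ/mol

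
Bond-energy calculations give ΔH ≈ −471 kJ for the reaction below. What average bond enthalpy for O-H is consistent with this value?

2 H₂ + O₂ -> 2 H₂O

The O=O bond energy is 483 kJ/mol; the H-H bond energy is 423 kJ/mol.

Let D be the O-H bond energy.
Σ(broken) = 2×423 + 1×483 = 1329
Σ(formed) = 4×D = 4D
ΔH = Σ(broken) − Σ(formed) = (1329) − (4D) = +1329 − 4D
Setting this equal to −471 kJ gives 4D = 1800, so D = 450 kJ/mol.

D(O-H) ≈ 450 kJ/mol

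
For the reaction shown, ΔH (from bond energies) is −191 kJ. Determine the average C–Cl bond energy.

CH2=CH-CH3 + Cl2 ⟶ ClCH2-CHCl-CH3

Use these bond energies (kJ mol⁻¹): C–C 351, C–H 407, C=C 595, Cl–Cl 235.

D(C–Cl) ≈ 335 kJ/mol

Let D be the C–Cl bond energy.
Σ(broken) = 1×351 + 6×407 + 1×595 + 1×235 = 3623
Σ(formed) = 2×351 + 2×D + 6×407 = 3144 + 2D
ΔH = Σ(broken) − Σ(formed) = (3623) − (3144 + 2D) = +479 − 2D
Setting this equal to −191 kJ gives 2D = 670, so D = 335 kJ/mol.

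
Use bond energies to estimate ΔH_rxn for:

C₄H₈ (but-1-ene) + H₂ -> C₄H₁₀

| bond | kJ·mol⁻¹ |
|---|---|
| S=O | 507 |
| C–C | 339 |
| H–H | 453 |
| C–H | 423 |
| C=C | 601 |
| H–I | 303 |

ΔH ≈ −131 kJ

Bonds broken (reactants):
  C–C: 2 × 339 = 678
  C–H: 8 × 423 = 3384
  C=C: 1 × 601 = 601
  H–H: 1 × 453 = 453
  Σ(broken) = 5116 kJ
Bonds formed (products):
  C–C: 3 × 339 = 1017
  C–H: 10 × 423 = 4230
  Σ(formed) = 5247 kJ
ΔH = Σ(broken) − Σ(formed) = 5116 − 5247 = −131 kJ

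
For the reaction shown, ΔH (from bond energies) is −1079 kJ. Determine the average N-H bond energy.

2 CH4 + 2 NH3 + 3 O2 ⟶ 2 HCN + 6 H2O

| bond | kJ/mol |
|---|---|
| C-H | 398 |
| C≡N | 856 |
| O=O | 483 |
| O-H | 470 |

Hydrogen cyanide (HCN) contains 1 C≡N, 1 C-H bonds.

Let D be the N-H bond energy.
Σ(broken) = 8×398 + 6×D + 3×483 = 4633 + 6D
Σ(formed) = 2×856 + 2×398 + 12×470 = 8148
ΔH = Σ(broken) − Σ(formed) = (4633 + 6D) − (8148) = −3515 + 6D
Setting this equal to −1079 kJ gives 6D = 2436, so D = 406 kJ/mol.

D(N-H) ≈ 406 kJ/mol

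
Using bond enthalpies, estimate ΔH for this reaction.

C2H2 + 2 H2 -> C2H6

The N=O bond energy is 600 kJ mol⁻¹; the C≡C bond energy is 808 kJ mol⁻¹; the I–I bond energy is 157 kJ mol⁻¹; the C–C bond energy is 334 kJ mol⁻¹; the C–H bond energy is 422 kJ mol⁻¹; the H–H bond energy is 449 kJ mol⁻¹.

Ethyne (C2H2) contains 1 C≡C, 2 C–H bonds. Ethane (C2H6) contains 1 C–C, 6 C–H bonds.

Bonds broken (reactants):
  C≡C: 1 × 808 = 808
  C–H: 2 × 422 = 844
  H–H: 2 × 449 = 898
  Σ(broken) = 2550 kJ
Bonds formed (products):
  C–C: 1 × 334 = 334
  C–H: 6 × 422 = 2532
  Σ(formed) = 2866 kJ
ΔH = Σ(broken) − Σ(formed) = 2550 − 2866 = −316 kJ

ΔH ≈ −316 kJ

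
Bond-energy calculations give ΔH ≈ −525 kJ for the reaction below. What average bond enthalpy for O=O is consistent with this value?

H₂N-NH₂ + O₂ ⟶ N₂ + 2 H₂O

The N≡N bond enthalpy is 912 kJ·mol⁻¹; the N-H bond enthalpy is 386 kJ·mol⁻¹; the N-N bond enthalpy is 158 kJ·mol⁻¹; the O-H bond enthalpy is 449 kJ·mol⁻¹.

Let D be the O=O bond energy.
Σ(broken) = 4×386 + 1×158 + 1×D = 1702 + D
Σ(formed) = 1×912 + 4×449 = 2708
ΔH = Σ(broken) − Σ(formed) = (1702 + D) − (2708) = −1006 + D
Setting this equal to −525 kJ gives D = 481 kJ/mol.

D(O=O) ≈ 481 kJ/mol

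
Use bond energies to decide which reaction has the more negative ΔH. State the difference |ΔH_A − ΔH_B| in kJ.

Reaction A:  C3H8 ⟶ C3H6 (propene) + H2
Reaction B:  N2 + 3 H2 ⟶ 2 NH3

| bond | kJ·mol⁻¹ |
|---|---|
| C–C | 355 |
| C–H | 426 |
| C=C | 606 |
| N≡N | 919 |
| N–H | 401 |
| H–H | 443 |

Reaction B, by 316 kJ

Reaction A:
  Bonds broken (reactants):
    C–C: 2 × 355 = 710
    C–H: 8 × 426 = 3408
    Σ(broken) = 4118 kJ
  Bonds formed (products):
    C–C: 1 × 355 = 355
    C–H: 6 × 426 = 2556
    C=C: 1 × 606 = 606
    H–H: 1 × 443 = 443
    Σ(formed) = 3960 kJ
  ΔH_A = 4118 − 3960 = +158 kJ
Reaction B:
  Bonds broken (reactants):
    H–H: 3 × 443 = 1329
    N≡N: 1 × 919 = 919
    Σ(broken) = 2248 kJ
  Bonds formed (products):
    N–H: 6 × 401 = 2406
    Σ(formed) = 2406 kJ
  ΔH_B = 2248 − 2406 = −158 kJ
ΔH_A − ΔH_B = +316 kJ, so reaction B has the more negative ΔH; |ΔH_A − ΔH_B| = 316 kJ.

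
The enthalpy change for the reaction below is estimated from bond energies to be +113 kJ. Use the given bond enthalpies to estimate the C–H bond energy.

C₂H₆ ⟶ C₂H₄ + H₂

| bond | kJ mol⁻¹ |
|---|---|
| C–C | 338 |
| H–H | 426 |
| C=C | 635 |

Let D be the C–H bond energy.
Σ(broken) = 1×338 + 6×D = 338 + 6D
Σ(formed) = 4×D + 1×635 + 1×426 = 1061 + 4D
ΔH = Σ(broken) − Σ(formed) = (338 + 6D) − (1061 + 4D) = −723 + 2D
Setting this equal to +113 kJ gives 2D = 836, so D = 418 kJ/mol.

D(C–H) ≈ 418 kJ/mol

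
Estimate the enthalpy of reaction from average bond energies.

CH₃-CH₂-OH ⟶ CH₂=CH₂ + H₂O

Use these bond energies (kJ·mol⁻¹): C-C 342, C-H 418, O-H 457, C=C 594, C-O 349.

ΔH ≈ +58 kJ

Bonds broken (reactants):
  C-C: 1 × 342 = 342
  C-H: 5 × 418 = 2090
  C-O: 1 × 349 = 349
  O-H: 1 × 457 = 457
  Σ(broken) = 3238 kJ
Bonds formed (products):
  C-H: 4 × 418 = 1672
  C=C: 1 × 594 = 594
  O-H: 2 × 457 = 914
  Σ(formed) = 3180 kJ
ΔH = Σ(broken) − Σ(formed) = 3238 − 3180 = +58 kJ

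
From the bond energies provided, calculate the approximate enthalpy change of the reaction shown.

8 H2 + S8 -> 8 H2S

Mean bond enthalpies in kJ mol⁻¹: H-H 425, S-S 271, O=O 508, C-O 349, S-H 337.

ΔH ≈ +176 kJ

Bonds broken (reactants):
  H-H: 8 × 425 = 3400
  S-S: 8 × 271 = 2168
  Σ(broken) = 5568 kJ
Bonds formed (products):
  S-H: 16 × 337 = 5392
  Σ(formed) = 5392 kJ
ΔH = Σ(broken) − Σ(formed) = 5568 − 5392 = +176 kJ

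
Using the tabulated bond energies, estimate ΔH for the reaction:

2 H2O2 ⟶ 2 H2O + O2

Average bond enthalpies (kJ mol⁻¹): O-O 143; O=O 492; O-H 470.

ΔH ≈ −206 kJ

Bonds broken (reactants):
  O-H: 4 × 470 = 1880
  O-O: 2 × 143 = 286
  Σ(broken) = 2166 kJ
Bonds formed (products):
  O-H: 4 × 470 = 1880
  O=O: 1 × 492 = 492
  Σ(formed) = 2372 kJ
ΔH = Σ(broken) − Σ(formed) = 2166 − 2372 = −206 kJ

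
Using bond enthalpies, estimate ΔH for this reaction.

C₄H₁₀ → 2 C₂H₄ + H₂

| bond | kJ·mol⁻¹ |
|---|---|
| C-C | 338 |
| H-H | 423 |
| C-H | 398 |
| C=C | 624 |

Bonds broken (reactants):
  C-C: 3 × 338 = 1014
  C-H: 10 × 398 = 3980
  Σ(broken) = 4994 kJ
Bonds formed (products):
  C-H: 8 × 398 = 3184
  C=C: 2 × 624 = 1248
  H-H: 1 × 423 = 423
  Σ(formed) = 4855 kJ
ΔH = Σ(broken) − Σ(formed) = 4994 − 4855 = +139 kJ

ΔH ≈ +139 kJ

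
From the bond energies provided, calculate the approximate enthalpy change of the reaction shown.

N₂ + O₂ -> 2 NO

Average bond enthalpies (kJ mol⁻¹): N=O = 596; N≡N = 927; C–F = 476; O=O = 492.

Bonds broken (reactants):
  N≡N: 1 × 927 = 927
  O=O: 1 × 492 = 492
  Σ(broken) = 1419 kJ
Bonds formed (products):
  N=O: 2 × 596 = 1192
  Σ(formed) = 1192 kJ
ΔH = Σ(broken) − Σ(formed) = 1419 − 1192 = +227 kJ

ΔH ≈ +227 kJ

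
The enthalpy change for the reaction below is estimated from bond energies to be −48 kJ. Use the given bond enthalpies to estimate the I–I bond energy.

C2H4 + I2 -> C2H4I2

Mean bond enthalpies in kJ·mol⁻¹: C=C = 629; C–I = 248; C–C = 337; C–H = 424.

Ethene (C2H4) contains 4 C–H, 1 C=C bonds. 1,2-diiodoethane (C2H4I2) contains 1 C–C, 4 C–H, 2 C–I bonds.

D(I–I) ≈ 156 kJ/mol

Let D be the I–I bond energy.
Σ(broken) = 4×424 + 1×629 + 1×D = 2325 + D
Σ(formed) = 1×337 + 4×424 + 2×248 = 2529
ΔH = Σ(broken) − Σ(formed) = (2325 + D) − (2529) = −204 + D
Setting this equal to −48 kJ gives D = 156 kJ/mol.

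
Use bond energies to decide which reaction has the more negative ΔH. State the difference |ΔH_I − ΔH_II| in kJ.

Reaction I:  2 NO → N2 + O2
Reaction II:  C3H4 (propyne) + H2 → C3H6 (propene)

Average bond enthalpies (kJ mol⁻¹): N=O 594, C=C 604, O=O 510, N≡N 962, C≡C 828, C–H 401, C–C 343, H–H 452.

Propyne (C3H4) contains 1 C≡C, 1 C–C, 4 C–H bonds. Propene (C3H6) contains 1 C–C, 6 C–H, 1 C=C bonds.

Reaction I, by 158 kJ

Reaction I:
  Bonds broken (reactants):
    N=O: 2 × 594 = 1188
    Σ(broken) = 1188 kJ
  Bonds formed (products):
    N≡N: 1 × 962 = 962
    O=O: 1 × 510 = 510
    Σ(formed) = 1472 kJ
  ΔH_I = 1188 − 1472 = −284 kJ
Reaction II:
  Bonds broken (reactants):
    C≡C: 1 × 828 = 828
    C–C: 1 × 343 = 343
    C–H: 4 × 401 = 1604
    H–H: 1 × 452 = 452
    Σ(broken) = 3227 kJ
  Bonds formed (products):
    C–C: 1 × 343 = 343
    C–H: 6 × 401 = 2406
    C=C: 1 × 604 = 604
    Σ(formed) = 3353 kJ
  ΔH_II = 3227 − 3353 = −126 kJ
ΔH_I − ΔH_II = −158 kJ, so reaction I has the more negative ΔH; |ΔH_I − ΔH_II| = 158 kJ.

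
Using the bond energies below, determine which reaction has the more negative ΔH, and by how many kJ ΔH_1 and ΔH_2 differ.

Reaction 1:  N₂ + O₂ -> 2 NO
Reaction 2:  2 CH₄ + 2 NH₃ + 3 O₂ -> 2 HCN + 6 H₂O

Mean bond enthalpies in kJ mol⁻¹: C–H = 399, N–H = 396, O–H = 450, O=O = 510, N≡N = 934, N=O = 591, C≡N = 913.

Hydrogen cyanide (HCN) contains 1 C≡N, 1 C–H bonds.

Reaction 1:
  Bonds broken (reactants):
    N≡N: 1 × 934 = 934
    O=O: 1 × 510 = 510
    Σ(broken) = 1444 kJ
  Bonds formed (products):
    N=O: 2 × 591 = 1182
    Σ(formed) = 1182 kJ
  ΔH_1 = 1444 − 1182 = +262 kJ
Reaction 2:
  Bonds broken (reactants):
    C–H: 8 × 399 = 3192
    N–H: 6 × 396 = 2376
    O=O: 3 × 510 = 1530
    Σ(broken) = 7098 kJ
  Bonds formed (products):
    C≡N: 2 × 913 = 1826
    C–H: 2 × 399 = 798
    O–H: 12 × 450 = 5400
    Σ(formed) = 8024 kJ
  ΔH_2 = 7098 − 8024 = −926 kJ
ΔH_1 − ΔH_2 = +1188 kJ, so reaction 2 has the more negative ΔH; |ΔH_1 − ΔH_2| = 1188 kJ.

Reaction 2, by 1188 kJ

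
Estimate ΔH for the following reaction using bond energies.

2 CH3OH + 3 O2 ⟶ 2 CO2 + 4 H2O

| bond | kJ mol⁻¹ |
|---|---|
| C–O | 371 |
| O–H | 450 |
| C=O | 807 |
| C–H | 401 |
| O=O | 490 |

Bonds broken (reactants):
  C–H: 6 × 401 = 2406
  C–O: 2 × 371 = 742
  O–H: 2 × 450 = 900
  O=O: 3 × 490 = 1470
  Σ(broken) = 5518 kJ
Bonds formed (products):
  C=O: 4 × 807 = 3228
  O–H: 8 × 450 = 3600
  Σ(formed) = 6828 kJ
ΔH = Σ(broken) − Σ(formed) = 5518 − 6828 = −1310 kJ

ΔH ≈ −1310 kJ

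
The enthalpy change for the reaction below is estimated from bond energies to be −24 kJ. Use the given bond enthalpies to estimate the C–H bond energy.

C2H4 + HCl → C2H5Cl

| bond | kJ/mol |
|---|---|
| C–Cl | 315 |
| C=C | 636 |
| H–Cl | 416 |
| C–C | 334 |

D(C–H) ≈ 427 kJ/mol

Let D be the C–H bond energy.
Σ(broken) = 4×D + 1×636 + 1×416 = 1052 + 4D
Σ(formed) = 1×334 + 1×315 + 5×D = 649 + 5D
ΔH = Σ(broken) − Σ(formed) = (1052 + 4D) − (649 + 5D) = +403 − D
Setting this equal to −24 kJ gives D = 427 kJ/mol.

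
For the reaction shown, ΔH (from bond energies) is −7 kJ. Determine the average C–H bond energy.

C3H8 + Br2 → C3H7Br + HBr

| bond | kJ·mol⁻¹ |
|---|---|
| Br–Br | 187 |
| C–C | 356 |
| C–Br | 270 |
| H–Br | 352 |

D(C–H) ≈ 428 kJ/mol

Let D be the C–H bond energy.
Σ(broken) = 1×187 + 2×356 + 8×D = 899 + 8D
Σ(formed) = 1×270 + 2×356 + 7×D + 1×352 = 1334 + 7D
ΔH = Σ(broken) − Σ(formed) = (899 + 8D) − (1334 + 7D) = −435 + D
Setting this equal to −7 kJ gives D = 428 kJ/mol.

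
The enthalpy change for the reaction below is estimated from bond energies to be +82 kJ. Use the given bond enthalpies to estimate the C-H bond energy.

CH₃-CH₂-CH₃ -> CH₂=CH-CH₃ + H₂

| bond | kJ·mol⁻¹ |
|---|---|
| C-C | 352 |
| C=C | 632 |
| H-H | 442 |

D(C-H) ≈ 402 kJ/mol

Let D be the C-H bond energy.
Σ(broken) = 2×352 + 8×D = 704 + 8D
Σ(formed) = 1×352 + 6×D + 1×632 + 1×442 = 1426 + 6D
ΔH = Σ(broken) − Σ(formed) = (704 + 8D) − (1426 + 6D) = −722 + 2D
Setting this equal to +82 kJ gives 2D = 804, so D = 402 kJ/mol.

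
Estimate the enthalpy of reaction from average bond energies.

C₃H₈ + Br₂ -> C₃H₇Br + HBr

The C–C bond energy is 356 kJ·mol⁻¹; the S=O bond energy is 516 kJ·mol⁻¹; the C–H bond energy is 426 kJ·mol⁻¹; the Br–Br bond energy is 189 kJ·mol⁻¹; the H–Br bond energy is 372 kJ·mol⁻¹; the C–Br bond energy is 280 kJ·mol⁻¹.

Bonds broken (reactants):
  Br–Br: 1 × 189 = 189
  C–C: 2 × 356 = 712
  C–H: 8 × 426 = 3408
  Σ(broken) = 4309 kJ
Bonds formed (products):
  C–Br: 1 × 280 = 280
  C–C: 2 × 356 = 712
  C–H: 7 × 426 = 2982
  H–Br: 1 × 372 = 372
  Σ(formed) = 4346 kJ
ΔH = Σ(broken) − Σ(formed) = 4309 − 4346 = −37 kJ

ΔH ≈ −37 kJ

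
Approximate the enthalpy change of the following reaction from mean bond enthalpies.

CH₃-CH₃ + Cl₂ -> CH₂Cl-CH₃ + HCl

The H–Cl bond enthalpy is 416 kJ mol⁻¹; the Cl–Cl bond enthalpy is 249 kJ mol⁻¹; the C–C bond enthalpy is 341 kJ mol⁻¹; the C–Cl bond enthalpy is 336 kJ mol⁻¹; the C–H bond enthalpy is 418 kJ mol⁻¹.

ΔH ≈ −85 kJ

Bonds broken (reactants):
  C–C: 1 × 341 = 341
  C–H: 6 × 418 = 2508
  Cl–Cl: 1 × 249 = 249
  Σ(broken) = 3098 kJ
Bonds formed (products):
  C–C: 1 × 341 = 341
  C–Cl: 1 × 336 = 336
  C–H: 5 × 418 = 2090
  H–Cl: 1 × 416 = 416
  Σ(formed) = 3183 kJ
ΔH = Σ(broken) − Σ(formed) = 3098 − 3183 = −85 kJ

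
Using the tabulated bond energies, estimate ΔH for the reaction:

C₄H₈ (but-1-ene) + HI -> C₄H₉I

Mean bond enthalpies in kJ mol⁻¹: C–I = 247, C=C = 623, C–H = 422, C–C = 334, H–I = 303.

Bonds broken (reactants):
  C–C: 2 × 334 = 668
  C–H: 8 × 422 = 3376
  C=C: 1 × 623 = 623
  H–I: 1 × 303 = 303
  Σ(broken) = 4970 kJ
Bonds formed (products):
  C–C: 3 × 334 = 1002
  C–H: 9 × 422 = 3798
  C–I: 1 × 247 = 247
  Σ(formed) = 5047 kJ
ΔH = Σ(broken) − Σ(formed) = 4970 − 5047 = −77 kJ

ΔH ≈ −77 kJ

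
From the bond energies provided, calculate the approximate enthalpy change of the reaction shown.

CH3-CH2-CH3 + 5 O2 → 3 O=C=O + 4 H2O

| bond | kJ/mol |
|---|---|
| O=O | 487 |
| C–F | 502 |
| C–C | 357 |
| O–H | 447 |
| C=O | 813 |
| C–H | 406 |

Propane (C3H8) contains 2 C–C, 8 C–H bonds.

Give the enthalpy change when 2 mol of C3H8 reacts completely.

ΔH = −4114 kJ

Bonds broken (reactants):
  C–C: 2 × 357 = 714
  C–H: 8 × 406 = 3248
  O=O: 5 × 487 = 2435
  Σ(broken) = 6397 kJ
Bonds formed (products):
  C=O: 6 × 813 = 4878
  O–H: 8 × 447 = 3576
  Σ(formed) = 8454 kJ
ΔH = Σ(broken) − Σ(formed) = 6397 − 8454 = −2057 kJ
For 2× the reaction as written: 2 × (−2057) = −4114 kJ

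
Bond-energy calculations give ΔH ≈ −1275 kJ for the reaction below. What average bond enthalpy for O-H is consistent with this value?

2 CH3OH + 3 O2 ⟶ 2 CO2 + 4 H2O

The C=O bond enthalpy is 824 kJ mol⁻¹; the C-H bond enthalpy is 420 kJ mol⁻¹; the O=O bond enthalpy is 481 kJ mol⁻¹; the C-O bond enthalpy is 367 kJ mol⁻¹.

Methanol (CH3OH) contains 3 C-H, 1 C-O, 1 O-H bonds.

D(O-H) ≈ 446 kJ/mol

Let D be the O-H bond energy.
Σ(broken) = 6×420 + 2×367 + 2×D + 3×481 = 4697 + 2D
Σ(formed) = 4×824 + 8×D = 3296 + 8D
ΔH = Σ(broken) − Σ(formed) = (4697 + 2D) − (3296 + 8D) = +1401 − 6D
Setting this equal to −1275 kJ gives 6D = 2676, so D = 446 kJ/mol.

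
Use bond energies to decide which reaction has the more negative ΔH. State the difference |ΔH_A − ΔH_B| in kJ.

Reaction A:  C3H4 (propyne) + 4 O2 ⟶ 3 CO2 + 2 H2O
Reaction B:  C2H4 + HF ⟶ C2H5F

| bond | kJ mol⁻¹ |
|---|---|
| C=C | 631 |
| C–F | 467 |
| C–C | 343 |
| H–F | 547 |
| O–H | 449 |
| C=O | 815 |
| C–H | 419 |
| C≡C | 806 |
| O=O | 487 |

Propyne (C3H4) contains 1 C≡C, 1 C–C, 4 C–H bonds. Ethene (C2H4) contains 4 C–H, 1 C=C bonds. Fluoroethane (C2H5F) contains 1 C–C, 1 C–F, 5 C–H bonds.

Reaction A:
  Bonds broken (reactants):
    C≡C: 1 × 806 = 806
    C–C: 1 × 343 = 343
    C–H: 4 × 419 = 1676
    O=O: 4 × 487 = 1948
    Σ(broken) = 4773 kJ
  Bonds formed (products):
    C=O: 6 × 815 = 4890
    O–H: 4 × 449 = 1796
    Σ(formed) = 6686 kJ
  ΔH_A = 4773 − 6686 = −1913 kJ
Reaction B:
  Bonds broken (reactants):
    C–H: 4 × 419 = 1676
    C=C: 1 × 631 = 631
    H–F: 1 × 547 = 547
    Σ(broken) = 2854 kJ
  Bonds formed (products):
    C–C: 1 × 343 = 343
    C–F: 1 × 467 = 467
    C–H: 5 × 419 = 2095
    Σ(formed) = 2905 kJ
  ΔH_B = 2854 − 2905 = −51 kJ
ΔH_A − ΔH_B = −1862 kJ, so reaction A has the more negative ΔH; |ΔH_A − ΔH_B| = 1862 kJ.

Reaction A, by 1862 kJ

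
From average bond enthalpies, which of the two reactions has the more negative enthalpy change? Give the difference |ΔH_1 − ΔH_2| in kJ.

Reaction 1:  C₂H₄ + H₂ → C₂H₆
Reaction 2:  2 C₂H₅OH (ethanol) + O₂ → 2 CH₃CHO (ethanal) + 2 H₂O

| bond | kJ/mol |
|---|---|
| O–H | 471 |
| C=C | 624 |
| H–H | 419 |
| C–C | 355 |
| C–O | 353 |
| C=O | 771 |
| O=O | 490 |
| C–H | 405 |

Reaction 2, by 356 kJ

Reaction 1:
  Bonds broken (reactants):
    C–H: 4 × 405 = 1620
    C=C: 1 × 624 = 624
    H–H: 1 × 419 = 419
    Σ(broken) = 2663 kJ
  Bonds formed (products):
    C–C: 1 × 355 = 355
    C–H: 6 × 405 = 2430
    Σ(formed) = 2785 kJ
  ΔH_1 = 2663 − 2785 = −122 kJ
Reaction 2:
  Bonds broken (reactants):
    C–C: 2 × 355 = 710
    C–H: 10 × 405 = 4050
    C–O: 2 × 353 = 706
    O–H: 2 × 471 = 942
    O=O: 1 × 490 = 490
    Σ(broken) = 6898 kJ
  Bonds formed (products):
    C–C: 2 × 355 = 710
    C–H: 8 × 405 = 3240
    C=O: 2 × 771 = 1542
    O–H: 4 × 471 = 1884
    Σ(formed) = 7376 kJ
  ΔH_2 = 6898 − 7376 = −478 kJ
ΔH_1 − ΔH_2 = +356 kJ, so reaction 2 has the more negative ΔH; |ΔH_1 − ΔH_2| = 356 kJ.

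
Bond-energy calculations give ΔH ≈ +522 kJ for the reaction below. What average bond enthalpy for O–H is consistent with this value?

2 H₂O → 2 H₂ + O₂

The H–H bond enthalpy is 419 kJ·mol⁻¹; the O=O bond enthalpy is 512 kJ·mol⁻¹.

D(O–H) ≈ 468 kJ/mol

Let D be the O–H bond energy.
Σ(broken) = 4×D = 4D
Σ(formed) = 2×419 + 1×512 = 1350
ΔH = Σ(broken) − Σ(formed) = (4D) − (1350) = −1350 + 4D
Setting this equal to +522 kJ gives 4D = 1872, so D = 468 kJ/mol.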